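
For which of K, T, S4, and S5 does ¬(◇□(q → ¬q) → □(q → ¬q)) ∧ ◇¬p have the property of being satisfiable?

K, T, S4

S4-tableau for the formula:
1. ¬(◇□(q → ¬q) → □(q → ¬q)) ∧ ◇¬p, u
2. ¬(◇□(q → ¬q) → □(q → ¬q)), u   [∧-rule on 1]
3. ◇¬p, u   [∧-rule on 1]
4. ◇□(q → ¬q), u   [¬→-rule on 2]
5. ¬□(q → ¬q), u   [¬→-rule on 2]
6. ¬p, v   [◇-rule on 3: fresh world v, uRv]
7. □(q → ¬q), w   [◇-rule on 4: fresh world w, uRw]
8. q → ¬q, w   [□-rule on 7 via wRw]
9. ¬q, w   [→-rule on 8 (branches; this branch)]
10. ¬(q → ¬q), x   [¬□-rule on 5: fresh world x, uRx]
11. q, x   [¬→-rule on 10]
Accessibility: uRu, uRv, uRw, uRx, vRv, wRw, xRx
Complete open branch: satisfiable in S4, hence also in K, T (this S4-model is also a K-model and a T-model).
S5-tableau for the formula:
1. ¬(◇□(q → ¬q) → □(q → ¬q)) ∧ ◇¬p, u
2. ¬(◇□(q → ¬q) → □(q → ¬q)), u   [∧-rule on 1]
3. ◇¬p, u   [∧-rule on 1]
4. ◇□(q → ¬q), u   [¬→-rule on 2]
5. ¬□(q → ¬q), u   [¬→-rule on 2]
6. ¬p, v   [◇-rule on 3: fresh world v, uRv]
7. □(q → ¬q), w   [◇-rule on 4: fresh world w, uRw]
8. q → ¬q, u   [□-rule on 7 via wRu]
9. q → ¬q, v   [□-rule on 7 via wRv]
10. q → ¬q, w   [□-rule on 7 via wRw]
11. ¬q, u   [→-rule on 8 (branches; this branch)]
12. ¬q, v   [→-rule on 9 (branches; this branch)]
13. ¬q, w   [→-rule on 10 (branches; this branch)]
14. ¬(q → ¬q), x   [¬□-rule on 5: fresh world x, uRx]
15. q, x   [¬→-rule on 14]
16. q → ¬q, x   [□-rule on 7 via wRx]
17. ¬q, x   [→-rule on 16 (branches; this branch)]
Accessibility: uRu, uRv, uRw, uRx, vRu, vRv, vRw, vRx, wRu, wRv, wRw, wRx, xRu, xRv, xRw, xRx
Branch closes: q and ¬q both at x.
Every branch closes (one shown): unsatisfiable in S5.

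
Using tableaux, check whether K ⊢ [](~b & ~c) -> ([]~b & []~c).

Tableau for the negation ~([](~b & ~c) -> ([]~b & []~c)):
1. ~([](~b & ~c) -> ([]~b & []~c)), 0
2. [](~b & ~c), 0
3. ~([]~b & []~c), 0
4. ~[]~c, 0
5. c, 1
6. ~b & ~c, 1
7. ~b, 1
8. ~c, 1
Accessibility: 0R1
Branch closes: c and ~c both at 1.
All branches of the negation close; one closing branch shown above.

Yes, valid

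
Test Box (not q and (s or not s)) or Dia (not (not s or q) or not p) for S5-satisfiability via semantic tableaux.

Satisfiable

1. Box (not q and (s or not s)) or Dia (not (not s or q) or not p), 0
2. Dia (not (not s or q) or not p), 0
3. not (not s or q) or not p, 1
4. not p, 1
Accessibility: 0R0, 0R1, 1R0, 1R1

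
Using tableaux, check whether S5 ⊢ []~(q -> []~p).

Invalid (countermodel exists)

Tableau for the negation ~[]~(q -> []~p):
1. ~[]~(q -> []~p), w0
2. q -> []~p, w1
3. []~p, w1
4. ~p, w0
5. ~p, w1
Accessibility: w0Rw0, w0Rw1, w1Rw0, w1Rw1
The negation has an open branch (countermodel exists).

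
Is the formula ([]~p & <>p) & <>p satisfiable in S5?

1. ([]~p & <>p) & <>p, w0
2. []~p & <>p, w0
3. <>p, w0
4. []~p, w0
5. ~p, w0
6. p, w1
7. ~p, w1
Accessibility: w0Rw0, w0Rw1, w1Rw0, w1Rw1
Branch closes: p and ~p both at w1.
All branches of the tableau close; one closing branch shown above.

Unsatisfiable (every branch closes)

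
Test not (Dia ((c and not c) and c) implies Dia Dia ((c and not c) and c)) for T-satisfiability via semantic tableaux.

1. not (Dia ((c and not c) and c) implies Dia Dia ((c and not c) and c)), w0
2. Dia ((c and not c) and c), w0
3. not Dia Dia ((c and not c) and c), w0
4. not Dia ((c and not c) and c), w0
5. not ((c and not c) and c), w0
6. not (c and not c), w0
7. c, w0
8. (c and not c) and c, w1
9. c and not c, w1
10. c, w1
11. not c, w1
Accessibility: w0Rw0, w0Rw1, w1Rw1
Branch closes: c and not c both at w1.
(One branch shown.) All branches close.

No, unsatisfiable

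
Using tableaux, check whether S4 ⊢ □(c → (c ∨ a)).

Valid

Tableau for the negation ¬□(c → (c ∨ a)):
1. ¬□(c → (c ∨ a)), 0
2. ¬(c → (c ∨ a)), 1   [¬□-rule on 1: fresh world 1, 0R1]
3. c, 1   [¬→-rule on 2]
4. ¬(c ∨ a), 1   [¬→-rule on 2]
5. ¬c, 1   [¬∨-rule on 4]
6. ¬a, 1   [¬∨-rule on 4]
Accessibility: 0R0, 0R1, 1R1
Branch closes: c and ¬c both at 1.
All branches of the negation close; one closing branch shown above.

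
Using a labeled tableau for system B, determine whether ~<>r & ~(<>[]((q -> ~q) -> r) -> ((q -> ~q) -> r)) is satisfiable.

No, unsatisfiable

1. ~<>r & ~(<>[]((q -> ~q) -> r) -> ((q -> ~q) -> r)), 0
2. ~<>r, 0
3. ~(<>[]((q -> ~q) -> r) -> ((q -> ~q) -> r)), 0
4. <>[]((q -> ~q) -> r), 0
5. ~((q -> ~q) -> r), 0
6. q -> ~q, 0
7. ~r, 0
8. ~q, 0
9. []((q -> ~q) -> r), 1
10. ~r, 1
11. (q -> ~q) -> r, 0
12. (q -> ~q) -> r, 1
13. ~(q -> ~q), 0
14. q, 0
Accessibility: 0R0, 0R1, 1R0, 1R1
Branch closes: q and ~q both at 0.
Every branch closes; the branch above is one of them.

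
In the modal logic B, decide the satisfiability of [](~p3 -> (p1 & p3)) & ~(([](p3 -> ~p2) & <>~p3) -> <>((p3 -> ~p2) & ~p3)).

No, unsatisfiable

1. [](~p3 -> (p1 & p3)) & ~(([](p3 -> ~p2) & <>~p3) -> <>((p3 -> ~p2) & ~p3)), w0
2. [](~p3 -> (p1 & p3)), w0
3. ~(([](p3 -> ~p2) & <>~p3) -> <>((p3 -> ~p2) & ~p3)), w0
4. [](p3 -> ~p2) & <>~p3, w0
5. ~<>((p3 -> ~p2) & ~p3), w0
6. [](p3 -> ~p2), w0
7. <>~p3, w0
8. ~p3 -> (p1 & p3), w0
9. ~((p3 -> ~p2) & ~p3), w0
10. p3 -> ~p2, w0
11. p1 & p3, w0
12. p1, w0
13. p3, w0
14. ~p2, w0
15. ~p3, w1
16. ~p3 -> (p1 & p3), w1
17. ~((p3 -> ~p2) & ~p3), w1
18. p3 -> ~p2, w1
19. p1 & p3, w1
20. p1, w1
21. p3, w1
Accessibility: w0Rw0, w0Rw1, w1Rw0, w1Rw1
Branch closes: p3 and ~p3 both at w1.
All branches of the tableau close; one closing branch shown above.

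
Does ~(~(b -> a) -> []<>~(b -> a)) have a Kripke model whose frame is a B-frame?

1. ~(~(b -> a) -> []<>~(b -> a)), w0
2. ~(b -> a), w0
3. ~[]<>~(b -> a), w0
4. b, w0
5. ~a, w0
6. ~<>~(b -> a), w1
7. b -> a, w0
8. b -> a, w1
9. a, w0
Accessibility: w0Rw0, w0Rw1, w1Rw0, w1Rw1
Branch closes: a and ~a both at w0.
(One branch shown.) All branches close.

No, unsatisfiable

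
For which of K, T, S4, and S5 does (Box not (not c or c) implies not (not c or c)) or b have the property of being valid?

T, S4, S5

K-tableau for the negation not ((Box not (not c or c) implies not (not c or c)) or b):
1. not ((Box not (not c or c) implies not (not c or c)) or b), 0
2. not (Box not (not c or c) implies not (not c or c)), 0   [neg-or-rule on 1]
3. not b, 0   [neg-or-rule on 1]
4. Box not (not c or c), 0   [neg-implies-rule on 2]
5. not c or c, 0   [neg-implies-rule on 2]
6. c, 0   [or-rule on 5 (branches; this branch)]
Complete open branch: countermodel on a K-frame, so not valid in K.
T-tableau for the negation not ((Box not (not c or c) implies not (not c or c)) or b):
1. not ((Box not (not c or c) implies not (not c or c)) or b), 0
2. not (Box not (not c or c) implies not (not c or c)), 0   [neg-or-rule on 1]
3. not b, 0   [neg-or-rule on 1]
4. Box not (not c or c), 0   [neg-implies-rule on 2]
5. not c or c, 0   [neg-implies-rule on 2]
6. not (not c or c), 0   [Box-rule on 4 via 0R0]
7. c, 0   [neg-or-rule on 6]
8. not c, 0   [neg-or-rule on 6]
Accessibility: 0R0
Branch closes: c and not c both at 0.
Every branch closes (one shown): valid in T, hence also in S4, S5 (every theorem of T is a theorem of S4 and S5).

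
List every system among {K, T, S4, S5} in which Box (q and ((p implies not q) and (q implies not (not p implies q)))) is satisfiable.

K

K-tableau for the formula:
1. Box (q and ((p implies not q) and (q implies not (not p implies q)))), 0
Complete open branch: satisfiable in K.
T-tableau for the formula:
1. Box (q and ((p implies not q) and (q implies not (not p implies q)))), 0
2. q and ((p implies not q) and (q implies not (not p implies q))), 0
3. q, 0
4. (p implies not q) and (q implies not (not p implies q)), 0
5. p implies not q, 0
6. q implies not (not p implies q), 0
7. not p, 0
8. not (not p implies q), 0
9. not q, 0
Accessibility: 0R0
Branch closes: q and not q both at 0.
Every branch closes (one shown): unsatisfiable in T, hence also in S4, S5 (every S4/S5-frame is a T-frame).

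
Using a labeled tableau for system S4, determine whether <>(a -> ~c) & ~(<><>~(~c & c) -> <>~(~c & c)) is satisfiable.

1. <>(a -> ~c) & ~(<><>~(~c & c) -> <>~(~c & c)), 0
2. <>(a -> ~c), 0
3. ~(<><>~(~c & c) -> <>~(~c & c)), 0
4. <><>~(~c & c), 0
5. ~<>~(~c & c), 0
6. ~c & c, 0
7. ~c, 0
8. c, 0
Accessibility: 0R0
Branch closes: c and ~c both at 0.
All branches of the tableau close; one closing branch shown above.

Unsatisfiable (every branch closes)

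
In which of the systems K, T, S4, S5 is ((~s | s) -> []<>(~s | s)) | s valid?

K-tableau for the negation ~(((~s | s) -> []<>(~s | s)) | s):
1. ~(((~s | s) -> []<>(~s | s)) | s), w0
2. ~((~s | s) -> []<>(~s | s)), w0
3. ~s, w0
4. ~s | s, w0
5. ~[]<>(~s | s), w0
6. ~<>(~s | s), w1
Accessibility: w0Rw1
Complete open branch: countermodel on a K-frame, so not valid in K.
T-tableau for the negation ~(((~s | s) -> []<>(~s | s)) | s):
1. ~(((~s | s) -> []<>(~s | s)) | s), w0
2. ~((~s | s) -> []<>(~s | s)), w0
3. ~s, w0
4. ~s | s, w0
5. ~[]<>(~s | s), w0
6. ~<>(~s | s), w1
7. ~(~s | s), w1
8. s, w1
9. ~s, w1
Accessibility: w0Rw0, w0Rw1, w1Rw1
Branch closes: s and ~s both at w1.
Every branch closes (one shown): valid in T, hence also in S4, S5 (every theorem of T is a theorem of S4 and S5).

T, S4, S5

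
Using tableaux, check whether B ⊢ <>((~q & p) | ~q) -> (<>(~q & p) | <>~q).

Tableau for the negation ~(<>((~q & p) | ~q) -> (<>(~q & p) | <>~q)):
1. ~(<>((~q & p) | ~q) -> (<>(~q & p) | <>~q)), 0
2. <>((~q & p) | ~q), 0
3. ~(<>(~q & p) | <>~q), 0
4. ~<>(~q & p), 0
5. ~<>~q, 0
6. ~(~q & p), 0
7. q, 0
8. ~p, 0
9. (~q & p) | ~q, 1
10. ~(~q & p), 1
11. q, 1
12. ~q & p, 1
13. ~q, 1
14. p, 1
Accessibility: 0R0, 0R1, 1R0, 1R1
Branch closes: q and ~q both at 1.
Every branch of the negation's tableau closes; the branch above is one of them.

Valid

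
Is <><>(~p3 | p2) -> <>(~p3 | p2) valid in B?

Tableau for the negation ~(<><>(~p3 | p2) -> <>(~p3 | p2)):
1. ~(<><>(~p3 | p2) -> <>(~p3 | p2)), u
2. <><>(~p3 | p2), u   [~->-rule on 1]
3. ~<>(~p3 | p2), u   [~->-rule on 1]
4. ~(~p3 | p2), u   [~<>-rule on 3 via uRu]
5. p3, u   [~|-rule on 4]
6. ~p2, u   [~|-rule on 4]
7. <>(~p3 | p2), v   [<>-rule on 2: fresh world v, uRv]
8. ~(~p3 | p2), v   [~<>-rule on 3 via uRv]
9. p3, v   [~|-rule on 8]
10. ~p2, v   [~|-rule on 8]
11. ~p3 | p2, w   [<>-rule on 7: fresh world w, vRw]
12. p2, w   [|-rule on 11 (branches; this branch)]
Accessibility: uRu, uRv, vRu, vRv, vRw, wRv, wRw
The negation has an open branch (countermodel exists).

Invalid (countermodel exists)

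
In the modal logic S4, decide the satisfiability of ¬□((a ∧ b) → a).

No, unsatisfiable

1. ¬□((a ∧ b) → a), 0
2. ¬((a ∧ b) → a), 1
3. a ∧ b, 1
4. ¬a, 1
5. a, 1
6. b, 1
Accessibility: 0R0, 0R1, 1R1
Branch closes: a and ¬a both at 1.
Every branch closes; the branch above is one of them.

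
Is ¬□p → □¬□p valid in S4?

Tableau for the negation ¬(¬□p → □¬□p):
1. ¬(¬□p → □¬□p), 0
2. ¬□p, 0   [¬→-rule on 1]
3. ¬□¬□p, 0   [¬→-rule on 1]
4. ¬p, 1   [¬□-rule on 2: fresh world 1, 0R1]
5. □p, 2   [¬□-rule on 3: fresh world 2, 0R2]
6. p, 2   [□-rule on 5 via 2R2]
Accessibility: 0R0, 0R1, 0R2, 1R1, 2R2
The negation has an open branch (countermodel exists).

Not valid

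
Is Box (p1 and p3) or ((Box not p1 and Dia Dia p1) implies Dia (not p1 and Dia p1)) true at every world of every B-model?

Valid in B

Tableau for the negation not (Box (p1 and p3) or ((Box not p1 and Dia Dia p1) implies Dia (not p1 and Dia p1))):
1. not (Box (p1 and p3) or ((Box not p1 and Dia Dia p1) implies Dia (not p1 and Dia p1))), 0
2. not Box (p1 and p3), 0
3. not ((Box not p1 and Dia Dia p1) implies Dia (not p1 and Dia p1)), 0
4. Box not p1 and Dia Dia p1, 0
5. not Dia (not p1 and Dia p1), 0
6. Box not p1, 0
7. Dia Dia p1, 0
8. not (not p1 and Dia p1), 0
9. not p1, 0
10. not Dia p1, 0
11. not (p1 and p3), 1
12. not (not p1 and Dia p1), 1
13. not p1, 1
14. not p3, 1
15. not Dia p1, 1
16. Dia p1, 2
17. not (not p1 and Dia p1), 2
18. not p1, 2
19. not Dia p1, 2
20. p1, 3
21. not p1, 3
Accessibility: 0R0, 0R1, 0R2, 1R0, 1R1, 2R0, 2R2, 2R3, 3R2, 3R3
Branch closes: p1 and not p1 both at 3.
Every branch of the negation's tableau closes; the branch above is one of them.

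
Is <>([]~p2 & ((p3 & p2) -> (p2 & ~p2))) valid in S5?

Tableau for the negation ~<>([]~p2 & ((p3 & p2) -> (p2 & ~p2))):
1. ~<>([]~p2 & ((p3 & p2) -> (p2 & ~p2))), u
2. ~([]~p2 & ((p3 & p2) -> (p2 & ~p2))), u
3. ~((p3 & p2) -> (p2 & ~p2)), u
4. p3 & p2, u
5. ~(p2 & ~p2), u
6. p3, u
7. p2, u
Accessibility: uRu
The negation has an open branch (countermodel exists).

Not valid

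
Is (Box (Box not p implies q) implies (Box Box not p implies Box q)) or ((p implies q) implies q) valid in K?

Tableau for the negation not ((Box (Box not p implies q) implies (Box Box not p implies Box q)) or ((p implies q) implies q)):
1. not ((Box (Box not p implies q) implies (Box Box not p implies Box q)) or ((p implies q) implies q)), u
2. not (Box (Box not p implies q) implies (Box Box not p implies Box q)), u
3. not ((p implies q) implies q), u
4. Box (Box not p implies q), u
5. not (Box Box not p implies Box q), u
6. p implies q, u
7. not q, u
8. Box Box not p, u
9. not Box q, u
10. not p, u
11. not q, v
12. Box not p implies q, v
13. Box not p, v
14. not Box not p, v
15. p, w
16. not p, w
Accessibility: uRv, vRw
Branch closes: p and not p both at w.
Every branch of the negation's tableau closes; the branch above is one of them.

Valid in K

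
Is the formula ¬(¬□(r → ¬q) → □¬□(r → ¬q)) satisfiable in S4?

Satisfiable (open branch found)

1. ¬(¬□(r → ¬q) → □¬□(r → ¬q)), w0
2. ¬□(r → ¬q), w0   [¬→-rule on 1]
3. ¬□¬□(r → ¬q), w0   [¬→-rule on 1]
4. ¬(r → ¬q), w1   [¬□-rule on 2: fresh world w1, w0Rw1]
5. r, w1   [¬→-rule on 4]
6. q, w1   [¬→-rule on 4]
7. □(r → ¬q), w2   [¬□-rule on 3: fresh world w2, w0Rw2]
8. r → ¬q, w2   [□-rule on 7 via w2Rw2]
9. ¬q, w2   [→-rule on 8 (branches; this branch)]
Accessibility: w0Rw0, w0Rw1, w0Rw2, w1Rw1, w2Rw2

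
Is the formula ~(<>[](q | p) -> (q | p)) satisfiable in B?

Unsatisfiable

1. ~(<>[](q | p) -> (q | p)), 0
2. <>[](q | p), 0
3. ~(q | p), 0
4. ~q, 0
5. ~p, 0
6. [](q | p), 1
7. q | p, 0
8. q | p, 1
9. p, 0
Accessibility: 0R0, 0R1, 1R0, 1R1
Branch closes: p and ~p both at 0.
(One branch shown.) All branches close.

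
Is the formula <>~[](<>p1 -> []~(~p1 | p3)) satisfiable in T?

Yes, satisfiable

1. <>~[](<>p1 -> []~(~p1 | p3)), u
2. ~[](<>p1 -> []~(~p1 | p3)), v   [<>-rule on 1: fresh world v, uRv]
3. ~(<>p1 -> []~(~p1 | p3)), w   [~[]-rule on 2: fresh world w, vRw]
4. <>p1, w   [~->-rule on 3]
5. ~[]~(~p1 | p3), w   [~->-rule on 3]
6. p1, x   [<>-rule on 4: fresh world x, wRx]
7. ~p1 | p3, y   [~[]-rule on 5: fresh world y, wRy]
8. p3, y   [|-rule on 7 (branches; this branch)]
Accessibility: uRu, uRv, vRv, vRw, wRw, wRx, wRy, xRx, yRy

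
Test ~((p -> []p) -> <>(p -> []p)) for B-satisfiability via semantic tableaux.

Unsatisfiable (every branch closes)

1. ~((p -> []p) -> <>(p -> []p)), 0
2. p -> []p, 0
3. ~<>(p -> []p), 0
4. ~(p -> []p), 0
5. p, 0
6. ~[]p, 0
7. []p, 0
8. ~p, 1
9. ~(p -> []p), 1
10. p, 1
11. ~[]p, 1
Accessibility: 0R0, 0R1, 1R0, 1R1
Branch closes: p and ~p both at 1.
(One branch shown.) All branches close.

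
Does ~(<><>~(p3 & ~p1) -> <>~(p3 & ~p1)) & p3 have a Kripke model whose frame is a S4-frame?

1. ~(<><>~(p3 & ~p1) -> <>~(p3 & ~p1)) & p3, 0
2. ~(<><>~(p3 & ~p1) -> <>~(p3 & ~p1)), 0   [&-rule on 1]
3. p3, 0   [&-rule on 1]
4. <><>~(p3 & ~p1), 0   [~->-rule on 2]
5. ~<>~(p3 & ~p1), 0   [~->-rule on 2]
6. p3 & ~p1, 0   [~<>-rule on 5 via 0R0]
7. ~p1, 0   [&-rule on 6]
8. <>~(p3 & ~p1), 1   [<>-rule on 4: fresh world 1, 0R1]
9. p3 & ~p1, 1   [~<>-rule on 5 via 0R1]
10. p3, 1   [&-rule on 9]
11. ~p1, 1   [&-rule on 9]
12. ~(p3 & ~p1), 2   [<>-rule on 8: fresh world 2, 1R2]
13. p3 & ~p1, 2   [~<>-rule on 5 via 0R2]
14. p3, 2   [&-rule on 13]
15. ~p1, 2   [&-rule on 13]
16. p1, 2   [~&-rule on 12 (branches; this branch)]
Accessibility: 0R0, 0R1, 0R2, 1R1, 1R2, 2R2
Branch closes: p1 and ~p1 both at 2.
Every branch closes; the branch above is one of them.

Unsatisfiable (every branch closes)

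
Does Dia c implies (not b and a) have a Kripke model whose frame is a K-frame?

1. Dia c implies (not b and a), w0
2. not b and a, w0   [implies-rule on 1 (branches; this branch)]
3. not b, w0   [and-rule on 2]
4. a, w0   [and-rule on 2]

Satisfiable (open branch found)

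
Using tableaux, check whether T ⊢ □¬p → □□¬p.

Tableau for the negation ¬(□¬p → □□¬p):
1. ¬(□¬p → □□¬p), 0
2. □¬p, 0
3. ¬□□¬p, 0
4. ¬p, 0
5. ¬□¬p, 1
6. ¬p, 1
7. p, 2
Accessibility: 0R0, 0R1, 1R1, 1R2, 2R2
The negation has an open branch (countermodel exists).

No, not valid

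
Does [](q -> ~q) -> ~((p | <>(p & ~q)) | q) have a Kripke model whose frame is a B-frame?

1. [](q -> ~q) -> ~((p | <>(p & ~q)) | q), 0
2. ~((p | <>(p & ~q)) | q), 0
3. ~(p | <>(p & ~q)), 0
4. ~q, 0
5. ~p, 0
6. ~<>(p & ~q), 0
7. ~(p & ~q), 0
Accessibility: 0R0

Yes, satisfiable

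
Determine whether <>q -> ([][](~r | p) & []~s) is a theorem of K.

Tableau for the negation ~(<>q -> ([][](~r | p) & []~s)):
1. ~(<>q -> ([][](~r | p) & []~s)), 0
2. <>q, 0   [~->-rule on 1]
3. ~([][](~r | p) & []~s), 0   [~->-rule on 1]
4. ~[]~s, 0   [~&-rule on 3 (branches; this branch)]
5. q, 1   [<>-rule on 2: fresh world 1, 0R1]
6. s, 2   [~[]-rule on 4: fresh world 2, 0R2]
Accessibility: 0R1, 0R2
The negation has an open branch (countermodel exists).

Invalid (countermodel exists)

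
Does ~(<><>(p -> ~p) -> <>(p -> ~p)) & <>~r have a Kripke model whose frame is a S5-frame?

No, unsatisfiable

1. ~(<><>(p -> ~p) -> <>(p -> ~p)) & <>~r, 0
2. ~(<><>(p -> ~p) -> <>(p -> ~p)), 0
3. <>~r, 0
4. <><>(p -> ~p), 0
5. ~<>(p -> ~p), 0
6. ~(p -> ~p), 0
7. p, 0
8. ~r, 1
9. ~(p -> ~p), 1
10. p, 1
11. <>(p -> ~p), 2
12. ~(p -> ~p), 2
13. p, 2
14. p -> ~p, 3
15. ~(p -> ~p), 3
16. p, 3
17. ~p, 3
Accessibility: 0R0, 0R1, 0R2, 0R3, 1R0, 1R1, 1R2, 1R3, 2R0, 2R1, 2R2, 2R3, 3R0, 3R1, 3R2, 3R3
Branch closes: p and ~p both at 3.
All branches of the tableau close; one closing branch shown above.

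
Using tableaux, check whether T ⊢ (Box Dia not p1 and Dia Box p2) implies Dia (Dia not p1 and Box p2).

Valid

Tableau for the negation not ((Box Dia not p1 and Dia Box p2) implies Dia (Dia not p1 and Box p2)):
1. not ((Box Dia not p1 and Dia Box p2) implies Dia (Dia not p1 and Box p2)), 0
2. Box Dia not p1 and Dia Box p2, 0
3. not Dia (Dia not p1 and Box p2), 0
4. Box Dia not p1, 0
5. Dia Box p2, 0
6. not (Dia not p1 and Box p2), 0
7. Dia not p1, 0
8. not Box p2, 0
9. Box p2, 1
10. not (Dia not p1 and Box p2), 1
11. Dia not p1, 1
12. p2, 1
13. not Box p2, 1
14. not p1, 2
15. not (Dia not p1 and Box p2), 2
16. Dia not p1, 2
17. not Box p2, 2
18. not p2, 3
19. not (Dia not p1 and Box p2), 3
20. Dia not p1, 3
21. not Dia not p1, 3
22. p1, 3
23. not p1, 4
24. p2, 4
25. not p2, 5
26. p2, 5
Accessibility: 0R0, 0R1, 0R2, 0R3, 1R1, 1R4, 1R5, 2R2, 3R3, 4R4, 5R5
Branch closes: p2 and not p2 both at 5.
Every branch of the negation's tableau closes; the branch above is one of them.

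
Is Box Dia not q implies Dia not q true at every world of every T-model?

Tableau for the negation not (Box Dia not q implies Dia not q):
1. not (Box Dia not q implies Dia not q), 0
2. Box Dia not q, 0   [neg-implies-rule on 1]
3. not Dia not q, 0   [neg-implies-rule on 1]
4. Dia not q, 0   [Box-rule on 2 via 0R0]
5. q, 0   [neg-Dia-rule on 3 via 0R0]
6. not q, 1   [Dia-rule on 4: fresh world 1, 0R1]
7. Dia not q, 1   [Box-rule on 2 via 0R1]
8. q, 1   [neg-Dia-rule on 3 via 0R1]
Accessibility: 0R0, 0R1, 1R1
Branch closes: q and not q both at 1.
All branches of the negation close; one closing branch shown above.

Valid in T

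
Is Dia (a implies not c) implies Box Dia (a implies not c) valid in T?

Invalid (countermodel exists)

Tableau for the negation not (Dia (a implies not c) implies Box Dia (a implies not c)):
1. not (Dia (a implies not c) implies Box Dia (a implies not c)), w0
2. Dia (a implies not c), w0
3. not Box Dia (a implies not c), w0
4. a implies not c, w1
5. not c, w1
6. not Dia (a implies not c), w2
7. not (a implies not c), w2
8. a, w2
9. c, w2
Accessibility: w0Rw0, w0Rw1, w0Rw2, w1Rw1, w2Rw2
The negation has an open branch (countermodel exists).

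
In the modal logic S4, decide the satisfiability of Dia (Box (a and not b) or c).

1. Dia (Box (a and not b) or c), w0
2. Box (a and not b) or c, w1
3. c, w1
Accessibility: w0Rw0, w0Rw1, w1Rw1

Satisfiable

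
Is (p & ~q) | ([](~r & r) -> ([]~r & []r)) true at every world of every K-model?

Tableau for the negation ~((p & ~q) | ([](~r & r) -> ([]~r & []r))):
1. ~((p & ~q) | ([](~r & r) -> ([]~r & []r))), w0
2. ~(p & ~q), w0
3. ~([](~r & r) -> ([]~r & []r)), w0
4. [](~r & r), w0
5. ~([]~r & []r), w0
6. q, w0
7. ~[]r, w0
8. ~r, w1
9. ~r & r, w1
10. r, w1
Accessibility: w0Rw1
Branch closes: r and ~r both at w1.
Every branch of the negation's tableau closes; the branch above is one of them.

Yes, valid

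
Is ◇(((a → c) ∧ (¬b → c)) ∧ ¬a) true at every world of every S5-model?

Invalid (countermodel exists)

Tableau for the negation ¬◇(((a → c) ∧ (¬b → c)) ∧ ¬a):
1. ¬◇(((a → c) ∧ (¬b → c)) ∧ ¬a), w0
2. ¬(((a → c) ∧ (¬b → c)) ∧ ¬a), w0
3. a, w0
Accessibility: w0Rw0
The negation has an open branch (countermodel exists).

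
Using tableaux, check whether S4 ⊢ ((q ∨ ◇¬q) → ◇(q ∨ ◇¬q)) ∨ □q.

Tableau for the negation ¬(((q ∨ ◇¬q) → ◇(q ∨ ◇¬q)) ∨ □q):
1. ¬(((q ∨ ◇¬q) → ◇(q ∨ ◇¬q)) ∨ □q), u
2. ¬((q ∨ ◇¬q) → ◇(q ∨ ◇¬q)), u   [¬∨-rule on 1]
3. ¬□q, u   [¬∨-rule on 1]
4. q ∨ ◇¬q, u   [¬→-rule on 2]
5. ¬◇(q ∨ ◇¬q), u   [¬→-rule on 2]
6. ¬(q ∨ ◇¬q), u   [¬◇-rule on 5 via uRu]
7. ¬q, u   [¬∨-rule on 6]
8. ¬◇¬q, u   [¬∨-rule on 6]
9. q, u   [¬◇-rule on 8 via uRu]
Accessibility: uRu
Branch closes: q and ¬q both at u.
Every branch of the negation's tableau closes; the branch above is one of them.

Yes, valid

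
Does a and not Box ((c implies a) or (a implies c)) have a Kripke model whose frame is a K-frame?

Unsatisfiable (every branch closes)

1. a and not Box ((c implies a) or (a implies c)), u
2. a, u   [and-rule on 1]
3. not Box ((c implies a) or (a implies c)), u   [and-rule on 1]
4. not ((c implies a) or (a implies c)), v   [neg-Box-rule on 3: fresh world v, uRv]
5. not (c implies a), v   [neg-or-rule on 4]
6. not (a implies c), v   [neg-or-rule on 4]
7. c, v   [neg-implies-rule on 5]
8. not a, v   [neg-implies-rule on 5]
9. a, v   [neg-implies-rule on 6]
10. not c, v   [neg-implies-rule on 6]
Accessibility: uRv
Branch closes: a and not a both at v.
(One branch shown.) All branches close.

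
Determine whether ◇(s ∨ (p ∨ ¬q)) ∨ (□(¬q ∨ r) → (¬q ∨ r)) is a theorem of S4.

Yes, valid

Tableau for the negation ¬(◇(s ∨ (p ∨ ¬q)) ∨ (□(¬q ∨ r) → (¬q ∨ r))):
1. ¬(◇(s ∨ (p ∨ ¬q)) ∨ (□(¬q ∨ r) → (¬q ∨ r))), u
2. ¬◇(s ∨ (p ∨ ¬q)), u
3. ¬(□(¬q ∨ r) → (¬q ∨ r)), u
4. □(¬q ∨ r), u
5. ¬(¬q ∨ r), u
6. q, u
7. ¬r, u
8. ¬(s ∨ (p ∨ ¬q)), u
9. ¬s, u
10. ¬(p ∨ ¬q), u
11. ¬p, u
12. ¬q ∨ r, u
13. r, u
Accessibility: uRu
Branch closes: r and ¬r both at u.
All branches of the negation close; one closing branch shown above.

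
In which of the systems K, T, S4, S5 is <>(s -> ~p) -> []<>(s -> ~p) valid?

S5-tableau for the negation ~(<>(s -> ~p) -> []<>(s -> ~p)):
1. ~(<>(s -> ~p) -> []<>(s -> ~p)), w0
2. <>(s -> ~p), w0   [~->-rule on 1]
3. ~[]<>(s -> ~p), w0   [~->-rule on 1]
4. s -> ~p, w1   [<>-rule on 2: fresh world w1, w0Rw1]
5. ~p, w1   [->-rule on 4 (branches; this branch)]
6. ~<>(s -> ~p), w2   [~[]-rule on 3: fresh world w2, w0Rw2]
7. ~(s -> ~p), w0   [~<>-rule on 6 via w2Rw0]
8. s, w0   [~->-rule on 7]
9. p, w0   [~->-rule on 7]
10. ~(s -> ~p), w1   [~<>-rule on 6 via w2Rw1]
11. s, w1   [~->-rule on 10]
12. p, w1   [~->-rule on 10]
Accessibility: w0Rw0, w0Rw1, w0Rw2, w1Rw0, w1Rw1, w1Rw2, w2Rw0, w2Rw1, w2Rw2
Branch closes: p and ~p both at w1.
Every branch closes (one shown): valid in S5.
S4-tableau for the negation ~(<>(s -> ~p) -> []<>(s -> ~p)):
1. ~(<>(s -> ~p) -> []<>(s -> ~p)), w0
2. <>(s -> ~p), w0   [~->-rule on 1]
3. ~[]<>(s -> ~p), w0   [~->-rule on 1]
4. s -> ~p, w1   [<>-rule on 2: fresh world w1, w0Rw1]
5. ~p, w1   [->-rule on 4 (branches; this branch)]
6. ~<>(s -> ~p), w2   [~[]-rule on 3: fresh world w2, w0Rw2]
7. ~(s -> ~p), w2   [~<>-rule on 6 via w2Rw2]
8. s, w2   [~->-rule on 7]
9. p, w2   [~->-rule on 7]
Accessibility: w0Rw0, w0Rw1, w0Rw2, w1Rw1, w2Rw2
Complete open branch: countermodel on an S4-frame, so not valid in S4, nor in K, T (the same frame is also a K-frame and a T-frame).

S5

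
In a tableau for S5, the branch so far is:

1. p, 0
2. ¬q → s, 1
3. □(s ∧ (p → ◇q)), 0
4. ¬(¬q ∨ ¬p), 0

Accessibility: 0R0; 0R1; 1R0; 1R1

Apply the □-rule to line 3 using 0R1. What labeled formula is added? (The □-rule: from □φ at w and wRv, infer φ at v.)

s ∧ (p → ◇q), 1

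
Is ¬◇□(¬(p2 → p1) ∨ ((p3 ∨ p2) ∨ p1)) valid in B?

Tableau for the negation ◇□(¬(p2 → p1) ∨ ((p3 ∨ p2) ∨ p1)):
1. ◇□(¬(p2 → p1) ∨ ((p3 ∨ p2) ∨ p1)), w0
2. □(¬(p2 → p1) ∨ ((p3 ∨ p2) ∨ p1)), w1
3. ¬(p2 → p1) ∨ ((p3 ∨ p2) ∨ p1), w0
4. ¬(p2 → p1) ∨ ((p3 ∨ p2) ∨ p1), w1
5. (p3 ∨ p2) ∨ p1, w0
6. (p3 ∨ p2) ∨ p1, w1
7. p1, w0
8. p1, w1
Accessibility: w0Rw0, w0Rw1, w1Rw0, w1Rw1
The negation has an open branch (countermodel exists).

Not valid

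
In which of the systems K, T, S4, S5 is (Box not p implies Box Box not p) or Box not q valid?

S4-tableau for the negation not ((Box not p implies Box Box not p) or Box not q):
1. not ((Box not p implies Box Box not p) or Box not q), u
2. not (Box not p implies Box Box not p), u
3. not Box not q, u
4. Box not p, u
5. not Box Box not p, u
6. not p, u
7. q, v
8. not p, v
9. not Box not p, w
10. not p, w
11. p, x
12. not p, x
Accessibility: uRu, uRv, uRw, uRx, vRv, wRw, wRx, xRx
Branch closes: p and not p both at x.
Every branch closes (one shown): valid in S4, hence also in S5 (every theorem of S4 is a theorem of S5).
T-tableau for the negation not ((Box not p implies Box Box not p) or Box not q):
1. not ((Box not p implies Box Box not p) or Box not q), u
2. not (Box not p implies Box Box not p), u
3. not Box not q, u
4. Box not p, u
5. not Box Box not p, u
6. not p, u
7. q, v
8. not p, v
9. not Box not p, w
10. not p, w
11. p, x
Accessibility: uRu, uRv, uRw, vRv, wRw, wRx, xRx
Complete open branch: countermodel on a T-frame, so not valid in T, nor in K (the same frame is also a K-frame).

S4, S5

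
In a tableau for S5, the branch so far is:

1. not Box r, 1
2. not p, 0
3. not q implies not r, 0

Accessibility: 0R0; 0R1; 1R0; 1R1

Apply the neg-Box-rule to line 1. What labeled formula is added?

a fresh world 2 with 1R2, and not r at 2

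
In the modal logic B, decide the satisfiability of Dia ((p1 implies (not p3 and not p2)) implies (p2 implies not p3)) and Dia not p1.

Satisfiable

1. Dia ((p1 implies (not p3 and not p2)) implies (p2 implies not p3)) and Dia not p1, u
2. Dia ((p1 implies (not p3 and not p2)) implies (p2 implies not p3)), u
3. Dia not p1, u
4. (p1 implies (not p3 and not p2)) implies (p2 implies not p3), v
5. p2 implies not p3, v
6. not p3, v
7. not p1, w
Accessibility: uRu, uRv, uRw, vRu, vRv, wRu, wRw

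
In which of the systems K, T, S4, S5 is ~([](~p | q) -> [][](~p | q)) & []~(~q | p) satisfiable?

K, T

T-tableau for the formula:
1. ~([](~p | q) -> [][](~p | q)) & []~(~q | p), 0
2. ~([](~p | q) -> [][](~p | q)), 0   [&-rule on 1]
3. []~(~q | p), 0   [&-rule on 1]
4. [](~p | q), 0   [~->-rule on 2]
5. ~[][](~p | q), 0   [~->-rule on 2]
6. ~(~q | p), 0   [[]-rule on 3 via 0R0]
7. q, 0   [~|-rule on 6]
8. ~p, 0   [~|-rule on 6]
9. ~p | q, 0   [[]-rule on 4 via 0R0]
10. ~[](~p | q), 1   [~[]-rule on 5: fresh world 1, 0R1]
11. ~(~q | p), 1   [[]-rule on 3 via 0R1]
12. q, 1   [~|-rule on 11]
13. ~p, 1   [~|-rule on 11]
14. ~p | q, 1   [[]-rule on 4 via 0R1]
15. ~(~p | q), 2   [~[]-rule on 10: fresh world 2, 1R2]
16. p, 2   [~|-rule on 15]
17. ~q, 2   [~|-rule on 15]
Accessibility: 0R0, 0R1, 1R1, 1R2, 2R2
Complete open branch: satisfiable in T, hence also in K (this T-model is also a K-model).
S4-tableau for the formula:
1. ~([](~p | q) -> [][](~p | q)) & []~(~q | p), 0
2. ~([](~p | q) -> [][](~p | q)), 0   [&-rule on 1]
3. []~(~q | p), 0   [&-rule on 1]
4. [](~p | q), 0   [~->-rule on 2]
5. ~[][](~p | q), 0   [~->-rule on 2]
6. ~(~q | p), 0   [[]-rule on 3 via 0R0]
7. q, 0   [~|-rule on 6]
8. ~p, 0   [~|-rule on 6]
9. ~p | q, 0   [[]-rule on 4 via 0R0]
10. ~[](~p | q), 1   [~[]-rule on 5: fresh world 1, 0R1]
11. ~(~q | p), 1   [[]-rule on 3 via 0R1]
12. q, 1   [~|-rule on 11]
13. ~p, 1   [~|-rule on 11]
14. ~p | q, 1   [[]-rule on 4 via 0R1]
15. ~(~p | q), 2   [~[]-rule on 10: fresh world 2, 1R2]
16. p, 2   [~|-rule on 15]
17. ~q, 2   [~|-rule on 15]
18. ~(~q | p), 2   [[]-rule on 3 via 0R2]
19. q, 2   [~|-rule on 18]
20. ~p, 2   [~|-rule on 18]
Accessibility: 0R0, 0R1, 0R2, 1R1, 1R2, 2R2
Branch closes: q and ~q both at 2.
Every branch closes (one shown): unsatisfiable in S4, hence also in S5 (every S5-frame is an S4-frame).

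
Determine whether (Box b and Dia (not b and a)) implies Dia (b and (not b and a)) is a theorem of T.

Yes, valid

Tableau for the negation not ((Box b and Dia (not b and a)) implies Dia (b and (not b and a))):
1. not ((Box b and Dia (not b and a)) implies Dia (b and (not b and a))), w0
2. Box b and Dia (not b and a), w0
3. not Dia (b and (not b and a)), w0
4. Box b, w0
5. Dia (not b and a), w0
6. not (b and (not b and a)), w0
7. b, w0
8. not (not b and a), w0
9. not a, w0
10. not b and a, w1
11. not b, w1
12. a, w1
13. not (b and (not b and a)), w1
14. b, w1
Accessibility: w0Rw0, w0Rw1, w1Rw1
Branch closes: b and not b both at w1.
All branches of the negation close; one closing branch shown above.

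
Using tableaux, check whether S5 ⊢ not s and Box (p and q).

Tableau for the negation not (not s and Box (p and q)):
1. not (not s and Box (p and q)), u
2. not Box (p and q), u
3. not (p and q), v
4. not q, v
Accessibility: uRu, uRv, vRu, vRv
The negation has an open branch (countermodel exists).

Invalid (countermodel exists)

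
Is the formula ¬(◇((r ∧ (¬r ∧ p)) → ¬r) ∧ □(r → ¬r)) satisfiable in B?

Satisfiable (open branch found)

1. ¬(◇((r ∧ (¬r ∧ p)) → ¬r) ∧ □(r → ¬r)), u
2. ¬□(r → ¬r), u
3. ¬(r → ¬r), v
4. r, v
Accessibility: uRu, uRv, vRu, vRv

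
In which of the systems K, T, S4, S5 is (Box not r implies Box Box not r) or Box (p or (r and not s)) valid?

S4, S5

T-tableau for the negation not ((Box not r implies Box Box not r) or Box (p or (r and not s))):
1. not ((Box not r implies Box Box not r) or Box (p or (r and not s))), u
2. not (Box not r implies Box Box not r), u
3. not Box (p or (r and not s)), u
4. Box not r, u
5. not Box Box not r, u
6. not r, u
7. not (p or (r and not s)), v
8. not p, v
9. not (r and not s), v
10. not r, v
11. s, v
12. not Box not r, w
13. not r, w
14. r, x
Accessibility: uRu, uRv, uRw, vRv, wRw, wRx, xRx
Complete open branch: countermodel on a T-frame, so not valid in T, nor in K (the same frame is also a K-frame).
S4-tableau for the negation not ((Box not r implies Box Box not r) or Box (p or (r and not s))):
1. not ((Box not r implies Box Box not r) or Box (p or (r and not s))), u
2. not (Box not r implies Box Box not r), u
3. not Box (p or (r and not s)), u
4. Box not r, u
5. not Box Box not r, u
6. not r, u
7. not (p or (r and not s)), v
8. not p, v
9. not (r and not s), v
10. not r, v
11. s, v
12. not Box not r, w
13. not r, w
14. r, x
15. not r, x
Accessibility: uRu, uRv, uRw, uRx, vRv, wRw, wRx, xRx
Branch closes: r and not r both at x.
Every branch closes (one shown): valid in S4, hence also in S5 (every theorem of S4 is a theorem of S5).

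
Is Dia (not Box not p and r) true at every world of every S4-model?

No, not valid

Tableau for the negation not Dia (not Box not p and r):
1. not Dia (not Box not p and r), w0
2. not (not Box not p and r), w0
3. not r, w0
Accessibility: w0Rw0
The negation has an open branch (countermodel exists).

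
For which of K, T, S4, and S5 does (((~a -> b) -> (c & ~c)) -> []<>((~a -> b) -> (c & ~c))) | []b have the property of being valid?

S5

S4-tableau for the negation ~((((~a -> b) -> (c & ~c)) -> []<>((~a -> b) -> (c & ~c))) | []b):
1. ~((((~a -> b) -> (c & ~c)) -> []<>((~a -> b) -> (c & ~c))) | []b), u
2. ~(((~a -> b) -> (c & ~c)) -> []<>((~a -> b) -> (c & ~c))), u
3. ~[]b, u
4. (~a -> b) -> (c & ~c), u
5. ~[]<>((~a -> b) -> (c & ~c)), u
6. ~(~a -> b), u
7. ~a, u
8. ~b, u
9. ~b, v
10. ~<>((~a -> b) -> (c & ~c)), w
11. ~((~a -> b) -> (c & ~c)), w
12. ~a -> b, w
13. ~(c & ~c), w
14. b, w
15. c, w
Accessibility: uRu, uRv, uRw, vRv, wRw
Complete open branch: countermodel on an S4-frame, so not valid in S4, nor in K, T (the same frame is also a K-frame and a T-frame).
S5-tableau for the negation ~((((~a -> b) -> (c & ~c)) -> []<>((~a -> b) -> (c & ~c))) | []b):
1. ~((((~a -> b) -> (c & ~c)) -> []<>((~a -> b) -> (c & ~c))) | []b), u
2. ~(((~a -> b) -> (c & ~c)) -> []<>((~a -> b) -> (c & ~c))), u
3. ~[]b, u
4. (~a -> b) -> (c & ~c), u
5. ~[]<>((~a -> b) -> (c & ~c)), u
6. ~(~a -> b), u
7. ~a, u
8. ~b, u
9. ~b, v
10. ~<>((~a -> b) -> (c & ~c)), w
11. ~((~a -> b) -> (c & ~c)), u
12. ~a -> b, u
13. ~(c & ~c), u
14. ~((~a -> b) -> (c & ~c)), v
15. ~a -> b, v
16. ~(c & ~c), v
17. ~((~a -> b) -> (c & ~c)), w
18. ~a -> b, w
19. ~(c & ~c), w
20. b, u
Accessibility: uRu, uRv, uRw, vRu, vRv, vRw, wRu, wRv, wRw
Branch closes: b and ~b both at u.
Every branch closes (one shown): valid in S5.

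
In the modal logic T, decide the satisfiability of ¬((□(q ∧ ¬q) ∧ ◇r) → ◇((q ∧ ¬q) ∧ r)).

1. ¬((□(q ∧ ¬q) ∧ ◇r) → ◇((q ∧ ¬q) ∧ r)), u
2. □(q ∧ ¬q) ∧ ◇r, u
3. ¬◇((q ∧ ¬q) ∧ r), u
4. □(q ∧ ¬q), u
5. ◇r, u
6. ¬((q ∧ ¬q) ∧ r), u
7. q ∧ ¬q, u
8. q, u
9. ¬q, u
Accessibility: uRu
Branch closes: q and ¬q both at u.
All branches of the tableau close; one closing branch shown above.

No, unsatisfiable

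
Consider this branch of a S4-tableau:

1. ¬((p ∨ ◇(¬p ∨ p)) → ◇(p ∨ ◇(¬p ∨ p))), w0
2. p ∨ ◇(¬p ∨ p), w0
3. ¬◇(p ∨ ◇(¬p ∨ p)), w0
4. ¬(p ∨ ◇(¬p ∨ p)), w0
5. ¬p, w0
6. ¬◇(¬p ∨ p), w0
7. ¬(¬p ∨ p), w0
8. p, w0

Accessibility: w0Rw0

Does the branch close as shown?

Both p and ¬p appear at w0.

Closed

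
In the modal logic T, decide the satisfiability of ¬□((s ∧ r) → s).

No, unsatisfiable

1. ¬□((s ∧ r) → s), w0
2. ¬((s ∧ r) → s), w1
3. s ∧ r, w1
4. ¬s, w1
5. s, w1
6. r, w1
Accessibility: w0Rw0, w0Rw1, w1Rw1
Branch closes: s and ¬s both at w1.
Every branch closes; the branch above is one of them.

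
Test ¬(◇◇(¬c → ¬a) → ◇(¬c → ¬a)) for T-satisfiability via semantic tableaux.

Yes, satisfiable

1. ¬(◇◇(¬c → ¬a) → ◇(¬c → ¬a)), 0
2. ◇◇(¬c → ¬a), 0
3. ¬◇(¬c → ¬a), 0
4. ¬(¬c → ¬a), 0
5. ¬c, 0
6. a, 0
7. ◇(¬c → ¬a), 1
8. ¬(¬c → ¬a), 1
9. ¬c, 1
10. a, 1
11. ¬c → ¬a, 2
12. ¬a, 2
Accessibility: 0R0, 0R1, 1R1, 1R2, 2R2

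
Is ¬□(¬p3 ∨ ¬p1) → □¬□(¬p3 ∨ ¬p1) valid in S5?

Tableau for the negation ¬(¬□(¬p3 ∨ ¬p1) → □¬□(¬p3 ∨ ¬p1)):
1. ¬(¬□(¬p3 ∨ ¬p1) → □¬□(¬p3 ∨ ¬p1)), w0
2. ¬□(¬p3 ∨ ¬p1), w0
3. ¬□¬□(¬p3 ∨ ¬p1), w0
4. ¬(¬p3 ∨ ¬p1), w1
5. p3, w1
6. p1, w1
7. □(¬p3 ∨ ¬p1), w2
8. ¬p3 ∨ ¬p1, w0
9. ¬p3 ∨ ¬p1, w1
10. ¬p3 ∨ ¬p1, w2
11. ¬p1, w0
12. ¬p1, w1
Accessibility: w0Rw0, w0Rw1, w0Rw2, w1Rw0, w1Rw1, w1Rw2, w2Rw0, w2Rw1, w2Rw2
Branch closes: p1 and ¬p1 both at w1.
All branches of the negation close; one closing branch shown above.

Valid in S5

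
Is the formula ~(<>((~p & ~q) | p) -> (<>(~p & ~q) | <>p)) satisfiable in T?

Unsatisfiable (every branch closes)

1. ~(<>((~p & ~q) | p) -> (<>(~p & ~q) | <>p)), u
2. <>((~p & ~q) | p), u
3. ~(<>(~p & ~q) | <>p), u
4. ~<>(~p & ~q), u
5. ~<>p, u
6. ~(~p & ~q), u
7. ~p, u
8. q, u
9. (~p & ~q) | p, v
10. ~(~p & ~q), v
11. ~p, v
12. ~p & ~q, v
13. ~q, v
14. q, v
Accessibility: uRu, uRv, vRv
Branch closes: q and ~q both at v.
All branches of the tableau close; one closing branch shown above.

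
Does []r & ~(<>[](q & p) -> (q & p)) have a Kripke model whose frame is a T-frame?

Satisfiable (open branch found)

1. []r & ~(<>[](q & p) -> (q & p)), w0
2. []r, w0
3. ~(<>[](q & p) -> (q & p)), w0
4. <>[](q & p), w0
5. ~(q & p), w0
6. r, w0
7. ~p, w0
8. [](q & p), w1
9. r, w1
10. q & p, w1
11. q, w1
12. p, w1
Accessibility: w0Rw0, w0Rw1, w1Rw1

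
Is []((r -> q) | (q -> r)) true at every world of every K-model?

Tableau for the negation ~[]((r -> q) | (q -> r)):
1. ~[]((r -> q) | (q -> r)), u
2. ~((r -> q) | (q -> r)), v   [~[]-rule on 1: fresh world v, uRv]
3. ~(r -> q), v   [~|-rule on 2]
4. ~(q -> r), v   [~|-rule on 2]
5. r, v   [~->-rule on 3]
6. ~q, v   [~->-rule on 3]
7. q, v   [~->-rule on 4]
8. ~r, v   [~->-rule on 4]
Accessibility: uRv
Branch closes: q and ~q both at v.
Every branch of the negation's tableau closes; the branch above is one of them.

Valid in K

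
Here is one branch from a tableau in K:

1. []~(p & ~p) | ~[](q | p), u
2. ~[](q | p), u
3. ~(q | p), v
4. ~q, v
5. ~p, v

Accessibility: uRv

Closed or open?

No world carries both an atom and its negation.

No, open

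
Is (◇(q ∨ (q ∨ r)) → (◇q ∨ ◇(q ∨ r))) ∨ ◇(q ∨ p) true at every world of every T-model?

Yes, valid

Tableau for the negation ¬((◇(q ∨ (q ∨ r)) → (◇q ∨ ◇(q ∨ r))) ∨ ◇(q ∨ p)):
1. ¬((◇(q ∨ (q ∨ r)) → (◇q ∨ ◇(q ∨ r))) ∨ ◇(q ∨ p)), 0
2. ¬(◇(q ∨ (q ∨ r)) → (◇q ∨ ◇(q ∨ r))), 0
3. ¬◇(q ∨ p), 0
4. ◇(q ∨ (q ∨ r)), 0
5. ¬(◇q ∨ ◇(q ∨ r)), 0
6. ¬◇q, 0
7. ¬◇(q ∨ r), 0
8. ¬(q ∨ p), 0
9. ¬q, 0
10. ¬p, 0
11. ¬(q ∨ r), 0
12. ¬r, 0
13. q ∨ (q ∨ r), 1
14. ¬(q ∨ p), 1
15. ¬q, 1
16. ¬p, 1
17. ¬(q ∨ r), 1
18. ¬r, 1
19. q ∨ r, 1
20. r, 1
Accessibility: 0R0, 0R1, 1R1
Branch closes: r and ¬r both at 1.
Every branch of the negation's tableau closes; the branch above is one of them.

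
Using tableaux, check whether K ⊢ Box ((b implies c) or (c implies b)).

Tableau for the negation not Box ((b implies c) or (c implies b)):
1. not Box ((b implies c) or (c implies b)), w0
2. not ((b implies c) or (c implies b)), w1
3. not (b implies c), w1
4. not (c implies b), w1
5. b, w1
6. not c, w1
7. c, w1
8. not b, w1
Accessibility: w0Rw1
Branch closes: c and not c both at w1.
All branches of the negation close; one closing branch shown above.

Yes, valid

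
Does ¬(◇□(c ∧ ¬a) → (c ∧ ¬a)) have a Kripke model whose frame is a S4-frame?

Yes, satisfiable

1. ¬(◇□(c ∧ ¬a) → (c ∧ ¬a)), u
2. ◇□(c ∧ ¬a), u
3. ¬(c ∧ ¬a), u
4. a, u
5. □(c ∧ ¬a), v
6. c ∧ ¬a, v
7. c, v
8. ¬a, v
Accessibility: uRu, uRv, vRv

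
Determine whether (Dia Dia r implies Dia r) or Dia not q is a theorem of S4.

Valid in S4

Tableau for the negation not ((Dia Dia r implies Dia r) or Dia not q):
1. not ((Dia Dia r implies Dia r) or Dia not q), u
2. not (Dia Dia r implies Dia r), u   [neg-or-rule on 1]
3. not Dia not q, u   [neg-or-rule on 1]
4. Dia Dia r, u   [neg-implies-rule on 2]
5. not Dia r, u   [neg-implies-rule on 2]
6. q, u   [neg-Dia-rule on 3 via uRu]
7. not r, u   [neg-Dia-rule on 5 via uRu]
8. Dia r, v   [Dia-rule on 4: fresh world v, uRv]
9. q, v   [neg-Dia-rule on 3 via uRv]
10. not r, v   [neg-Dia-rule on 5 via uRv]
11. r, w   [Dia-rule on 8: fresh world w, vRw]
12. q, w   [neg-Dia-rule on 3 via uRw]
13. not r, w   [neg-Dia-rule on 5 via uRw]
Accessibility: uRu, uRv, uRw, vRv, vRw, wRw
Branch closes: r and not r both at w.
All branches of the negation close; one closing branch shown above.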